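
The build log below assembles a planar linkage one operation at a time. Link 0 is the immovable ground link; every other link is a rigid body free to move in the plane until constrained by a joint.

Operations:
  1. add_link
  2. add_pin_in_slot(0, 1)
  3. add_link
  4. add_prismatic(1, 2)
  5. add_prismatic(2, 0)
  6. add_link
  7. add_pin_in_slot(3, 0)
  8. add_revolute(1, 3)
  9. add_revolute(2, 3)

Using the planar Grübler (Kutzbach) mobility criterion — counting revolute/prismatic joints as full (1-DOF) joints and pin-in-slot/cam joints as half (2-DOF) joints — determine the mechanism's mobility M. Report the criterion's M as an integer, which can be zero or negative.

M = -1

link 0 = ground. State L|J1|J2 = 1|0|0
+link1  2|0|0
PS(0,1) f=2→J2  2|0|1
+link2  3|0|1
P(1,2) f=1→J1  3|1|1
P(2,0) f=1→J1  3|2|1
+link3  4|2|1
PS(3,0) f=2→J2  4|2|2
R(1,3) f=1→J1  4|3|2
R(2,3) f=1→J1  4|4|2
M = 3(4−1)−2·4−2 = 9−8−2 = -1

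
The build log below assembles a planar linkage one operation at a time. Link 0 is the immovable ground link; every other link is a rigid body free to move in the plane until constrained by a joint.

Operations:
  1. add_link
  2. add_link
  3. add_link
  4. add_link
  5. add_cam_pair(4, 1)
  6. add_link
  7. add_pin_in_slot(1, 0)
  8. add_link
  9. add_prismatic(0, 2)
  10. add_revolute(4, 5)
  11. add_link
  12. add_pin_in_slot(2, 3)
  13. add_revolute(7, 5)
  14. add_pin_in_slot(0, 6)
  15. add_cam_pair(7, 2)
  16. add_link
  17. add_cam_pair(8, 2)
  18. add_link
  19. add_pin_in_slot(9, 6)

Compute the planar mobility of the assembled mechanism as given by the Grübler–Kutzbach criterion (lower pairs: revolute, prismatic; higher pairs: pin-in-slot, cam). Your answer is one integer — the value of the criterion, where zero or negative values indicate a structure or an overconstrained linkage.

ground; <1,0,0>
#1 <2,0,0>
#2 <3,0,0>
#3 <4,0,0>
#4 <5,0,0>
C:4↔1 J2 <5,0,1>
#5 <6,0,1>
PS:1↔0 J2 <6,0,2>
#6 <7,0,2>
P:0↔2 J1 <7,1,2>
R:4↔5 J1 <7,2,2>
#7 <8,2,2>
PS:2↔3 J2 <8,2,3>
R:7↔5 J1 <8,3,3>
PS:0↔6 J2 <8,3,4>
C:7↔2 J2 <8,3,5>
#8 <9,3,5>
C:8↔2 J2 <9,3,6>
#9 <10,3,6>
PS:9↔6 J2 <10,3,7>
3×9 − 2×3 − 1×7 = 14

M = 14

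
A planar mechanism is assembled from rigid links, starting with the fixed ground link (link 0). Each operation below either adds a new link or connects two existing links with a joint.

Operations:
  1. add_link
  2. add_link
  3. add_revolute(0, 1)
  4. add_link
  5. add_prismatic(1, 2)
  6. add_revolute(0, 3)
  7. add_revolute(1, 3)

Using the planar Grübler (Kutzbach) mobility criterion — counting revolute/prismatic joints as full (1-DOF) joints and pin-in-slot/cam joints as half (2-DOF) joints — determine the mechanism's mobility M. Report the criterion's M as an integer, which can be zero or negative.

M = 1

[1;0;0] (link 0 is ground)
L+ [2;0;0]
L+ [3;0;0]
R(0,1)∈J1 [3;1;0]
L+ [4;1;0]
P(1,2)∈J1 [4;2;0]
R(0,3)∈J1 [4;3;0]
R(1,3)∈J1 [4;4;0]
mobility = 9 − 8 − 0 = 1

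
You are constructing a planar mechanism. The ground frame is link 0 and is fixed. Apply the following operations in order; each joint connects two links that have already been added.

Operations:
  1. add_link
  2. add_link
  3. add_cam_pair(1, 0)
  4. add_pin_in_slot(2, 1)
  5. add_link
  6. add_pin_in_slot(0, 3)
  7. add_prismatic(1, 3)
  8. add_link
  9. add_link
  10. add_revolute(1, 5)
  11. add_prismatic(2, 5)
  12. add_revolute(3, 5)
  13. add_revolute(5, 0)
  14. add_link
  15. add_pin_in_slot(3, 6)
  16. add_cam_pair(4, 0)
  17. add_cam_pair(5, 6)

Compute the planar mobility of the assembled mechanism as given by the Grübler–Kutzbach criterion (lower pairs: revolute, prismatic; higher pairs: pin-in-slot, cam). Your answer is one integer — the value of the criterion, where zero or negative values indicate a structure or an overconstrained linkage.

link 0 = ground. State L|J1|J2 = 1|0|0
+link1  2|0|0
+link2  3|0|0
C(1,0) f=2→J2  3|0|1
PS(2,1) f=2→J2  3|0|2
+link3  4|0|2
PS(0,3) f=2→J2  4|0|3
P(1,3) f=1→J1  4|1|3
+link4  5|1|3
+link5  6|1|3
R(1,5) f=1→J1  6|2|3
P(2,5) f=1→J1  6|3|3
R(3,5) f=1→J1  6|4|3
R(5,0) f=1→J1  6|5|3
+link6  7|5|3
PS(3,6) f=2→J2  7|5|4
C(4,0) f=2→J2  7|5|5
C(5,6) f=2→J2  7|5|6
M = 3(7−1)−2·5−6 = 18−10−6 = 2

M = 2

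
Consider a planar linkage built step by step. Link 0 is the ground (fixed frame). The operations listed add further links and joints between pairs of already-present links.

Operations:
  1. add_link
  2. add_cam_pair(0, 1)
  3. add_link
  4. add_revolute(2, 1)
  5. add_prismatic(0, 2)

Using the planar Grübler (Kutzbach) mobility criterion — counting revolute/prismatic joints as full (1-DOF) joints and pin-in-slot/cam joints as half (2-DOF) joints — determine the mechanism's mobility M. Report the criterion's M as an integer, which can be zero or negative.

(L,J1,J2)=(1,0,0); link0 fixed
link1: (2,0,0)
C 0-1 [J2]: (2,0,1)
link2: (3,0,1)
R 2-1 [J1]: (3,1,1)
P 0-2 [J1]: (3,2,1)
Grübler: 3·2 − 2·2 − 1 = 1

M = 1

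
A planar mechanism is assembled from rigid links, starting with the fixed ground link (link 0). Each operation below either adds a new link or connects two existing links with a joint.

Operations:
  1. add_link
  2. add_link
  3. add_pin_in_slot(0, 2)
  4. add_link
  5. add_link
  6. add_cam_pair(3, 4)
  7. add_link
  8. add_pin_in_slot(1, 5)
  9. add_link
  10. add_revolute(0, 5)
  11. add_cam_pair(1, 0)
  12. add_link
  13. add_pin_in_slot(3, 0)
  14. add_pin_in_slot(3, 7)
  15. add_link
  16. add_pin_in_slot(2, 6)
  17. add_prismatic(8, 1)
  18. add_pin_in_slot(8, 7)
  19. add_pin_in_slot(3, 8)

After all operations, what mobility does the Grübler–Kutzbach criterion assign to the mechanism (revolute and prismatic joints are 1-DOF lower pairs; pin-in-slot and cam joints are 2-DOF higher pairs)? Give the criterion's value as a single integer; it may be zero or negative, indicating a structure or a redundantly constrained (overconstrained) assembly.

ground; <1,0,0>
#1 <2,0,0>
#2 <3,0,0>
PS:0↔2 J2 <3,0,1>
#3 <4,0,1>
#4 <5,0,1>
C:3↔4 J2 <5,0,2>
#5 <6,0,2>
PS:1↔5 J2 <6,0,3>
#6 <7,0,3>
R:0↔5 J1 <7,1,3>
C:1↔0 J2 <7,1,4>
#7 <8,1,4>
PS:3↔0 J2 <8,1,5>
PS:3↔7 J2 <8,1,6>
#8 <9,1,6>
PS:2↔6 J2 <9,1,7>
P:8↔1 J1 <9,2,7>
PS:8↔7 J2 <9,2,8>
PS:3↔8 J2 <9,2,9>
3×8 − 2×2 − 1×9 = 11

M = 11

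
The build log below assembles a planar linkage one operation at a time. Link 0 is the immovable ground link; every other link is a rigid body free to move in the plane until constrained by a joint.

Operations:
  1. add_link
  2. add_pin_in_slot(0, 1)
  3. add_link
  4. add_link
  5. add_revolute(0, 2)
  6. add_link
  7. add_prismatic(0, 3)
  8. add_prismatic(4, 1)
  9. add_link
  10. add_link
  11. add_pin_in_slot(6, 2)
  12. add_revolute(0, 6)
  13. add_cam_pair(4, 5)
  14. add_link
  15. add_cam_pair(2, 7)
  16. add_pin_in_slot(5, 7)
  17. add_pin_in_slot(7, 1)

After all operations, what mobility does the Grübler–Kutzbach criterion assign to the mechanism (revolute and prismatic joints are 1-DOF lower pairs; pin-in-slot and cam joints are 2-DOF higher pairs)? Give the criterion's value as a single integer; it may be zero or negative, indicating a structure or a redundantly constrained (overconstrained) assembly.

M = 7

L=1 J1=0 J2=0
add link → L=2 J1=0 J2=0
PS@0,1 dof=2 J2 → L=2 J1=0 J2=1
add link → L=3 J1=0 J2=1
add link → L=4 J1=0 J2=1
R@0,2 dof=1 J1 → L=4 J1=1 J2=1
add link → L=5 J1=1 J2=1
P@0,3 dof=1 J1 → L=5 J1=2 J2=1
P@4,1 dof=1 J1 → L=5 J1=3 J2=1
add link → L=6 J1=3 J2=1
add link → L=7 J1=3 J2=1
PS@6,2 dof=2 J2 → L=7 J1=3 J2=2
R@0,6 dof=1 J1 → L=7 J1=4 J2=2
C@4,5 dof=2 J2 → L=7 J1=4 J2=3
add link → L=8 J1=4 J2=3
C@2,7 dof=2 J2 → L=8 J1=4 J2=4
PS@5,7 dof=2 J2 → L=8 J1=4 J2=5
PS@7,1 dof=2 J2 → L=8 J1=4 J2=6
M=3(L−1)−2J1−J2=3·7−2·4−6=7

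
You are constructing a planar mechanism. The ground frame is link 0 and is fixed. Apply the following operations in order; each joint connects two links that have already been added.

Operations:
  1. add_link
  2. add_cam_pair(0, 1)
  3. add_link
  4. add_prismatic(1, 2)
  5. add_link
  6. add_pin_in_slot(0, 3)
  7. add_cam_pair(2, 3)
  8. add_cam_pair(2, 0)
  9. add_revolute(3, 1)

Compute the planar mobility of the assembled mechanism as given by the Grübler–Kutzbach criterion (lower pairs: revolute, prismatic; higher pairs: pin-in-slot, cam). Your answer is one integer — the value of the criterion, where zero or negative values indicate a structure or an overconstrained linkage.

(L,J1,J2)=(1,0,0); link0 fixed
link1: (2,0,0)
C 0-1 [J2]: (2,0,1)
link2: (3,0,1)
P 1-2 [J1]: (3,1,1)
link3: (4,1,1)
PS 0-3 [J2]: (4,1,2)
C 2-3 [J2]: (4,1,3)
C 2-0 [J2]: (4,1,4)
R 3-1 [J1]: (4,2,4)
Grübler: 3·3 − 2·2 − 4 = 1

M = 1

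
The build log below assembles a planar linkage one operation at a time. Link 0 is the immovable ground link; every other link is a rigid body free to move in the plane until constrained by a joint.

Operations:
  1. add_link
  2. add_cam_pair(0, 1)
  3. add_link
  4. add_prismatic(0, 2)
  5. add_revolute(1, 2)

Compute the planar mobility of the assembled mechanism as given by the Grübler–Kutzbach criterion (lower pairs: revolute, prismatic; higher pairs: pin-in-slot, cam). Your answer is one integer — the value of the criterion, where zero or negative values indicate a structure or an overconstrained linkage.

link 0 = ground. State L|J1|J2 = 1|0|0
+link1  2|0|0
C(0,1) f=2→J2  2|0|1
+link2  3|0|1
P(0,2) f=1→J1  3|1|1
R(1,2) f=1→J1  3|2|1
M = 3(3−1)−2·2−1 = 6−4−1 = 1

M = 1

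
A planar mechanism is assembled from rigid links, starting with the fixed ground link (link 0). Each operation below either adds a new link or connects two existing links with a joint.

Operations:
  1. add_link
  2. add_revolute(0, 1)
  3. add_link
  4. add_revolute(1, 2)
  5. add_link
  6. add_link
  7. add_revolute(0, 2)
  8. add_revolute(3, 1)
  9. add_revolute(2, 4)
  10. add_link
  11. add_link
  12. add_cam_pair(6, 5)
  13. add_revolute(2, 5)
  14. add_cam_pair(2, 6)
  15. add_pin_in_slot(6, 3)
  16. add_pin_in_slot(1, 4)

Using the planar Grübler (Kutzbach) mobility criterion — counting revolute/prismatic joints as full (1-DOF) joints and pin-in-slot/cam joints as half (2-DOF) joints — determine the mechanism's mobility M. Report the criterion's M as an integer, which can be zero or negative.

L=1 J1=0 J2=0
add link → L=2 J1=0 J2=0
R@0,1 dof=1 J1 → L=2 J1=1 J2=0
add link → L=3 J1=1 J2=0
R@1,2 dof=1 J1 → L=3 J1=2 J2=0
add link → L=4 J1=2 J2=0
add link → L=5 J1=2 J2=0
R@0,2 dof=1 J1 → L=5 J1=3 J2=0
R@3,1 dof=1 J1 → L=5 J1=4 J2=0
R@2,4 dof=1 J1 → L=5 J1=5 J2=0
add link → L=6 J1=5 J2=0
add link → L=7 J1=5 J2=0
C@6,5 dof=2 J2 → L=7 J1=5 J2=1
R@2,5 dof=1 J1 → L=7 J1=6 J2=1
C@2,6 dof=2 J2 → L=7 J1=6 J2=2
PS@6,3 dof=2 J2 → L=7 J1=6 J2=3
PS@1,4 dof=2 J2 → L=7 J1=6 J2=4
M=3(L−1)−2J1−J2=3·6−2·6−4=2

M = 2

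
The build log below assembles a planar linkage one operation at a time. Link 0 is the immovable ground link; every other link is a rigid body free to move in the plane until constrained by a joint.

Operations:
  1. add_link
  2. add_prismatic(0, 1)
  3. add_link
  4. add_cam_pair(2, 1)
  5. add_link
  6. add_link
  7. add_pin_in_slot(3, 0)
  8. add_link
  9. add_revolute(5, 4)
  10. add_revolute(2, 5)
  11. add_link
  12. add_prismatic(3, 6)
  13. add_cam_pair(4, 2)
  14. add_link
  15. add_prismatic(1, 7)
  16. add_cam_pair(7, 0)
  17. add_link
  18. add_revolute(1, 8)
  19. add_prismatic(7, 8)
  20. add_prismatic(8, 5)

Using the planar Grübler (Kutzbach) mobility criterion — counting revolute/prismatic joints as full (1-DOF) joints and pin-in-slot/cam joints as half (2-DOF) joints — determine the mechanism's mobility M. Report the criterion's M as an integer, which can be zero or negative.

ground; <1,0,0>
#1 <2,0,0>
P:0↔1 J1 <2,1,0>
#2 <3,1,0>
C:2↔1 J2 <3,1,1>
#3 <4,1,1>
#4 <5,1,1>
PS:3↔0 J2 <5,1,2>
#5 <6,1,2>
R:5↔4 J1 <6,2,2>
R:2↔5 J1 <6,3,2>
#6 <7,3,2>
P:3↔6 J1 <7,4,2>
C:4↔2 J2 <7,4,3>
#7 <8,4,3>
P:1↔7 J1 <8,5,3>
C:7↔0 J2 <8,5,4>
#8 <9,5,4>
R:1↔8 J1 <9,6,4>
P:7↔8 J1 <9,7,4>
P:8↔5 J1 <9,8,4>
3×8 − 2×8 − 1×4 = 4

M = 4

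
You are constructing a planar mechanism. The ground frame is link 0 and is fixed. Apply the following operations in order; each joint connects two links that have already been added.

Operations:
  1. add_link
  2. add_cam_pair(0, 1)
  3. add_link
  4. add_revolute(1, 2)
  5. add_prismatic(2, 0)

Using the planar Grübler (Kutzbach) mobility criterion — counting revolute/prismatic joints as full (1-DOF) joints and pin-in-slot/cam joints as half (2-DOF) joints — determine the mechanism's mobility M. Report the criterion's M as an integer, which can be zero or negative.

L=1 J1=0 J2=0
add link → L=2 J1=0 J2=0
C@0,1 dof=2 J2 → L=2 J1=0 J2=1
add link → L=3 J1=0 J2=1
R@1,2 dof=1 J1 → L=3 J1=1 J2=1
P@2,0 dof=1 J1 → L=3 J1=2 J2=1
M=3(L−1)−2J1−J2=3·2−2·2−1=1

M = 1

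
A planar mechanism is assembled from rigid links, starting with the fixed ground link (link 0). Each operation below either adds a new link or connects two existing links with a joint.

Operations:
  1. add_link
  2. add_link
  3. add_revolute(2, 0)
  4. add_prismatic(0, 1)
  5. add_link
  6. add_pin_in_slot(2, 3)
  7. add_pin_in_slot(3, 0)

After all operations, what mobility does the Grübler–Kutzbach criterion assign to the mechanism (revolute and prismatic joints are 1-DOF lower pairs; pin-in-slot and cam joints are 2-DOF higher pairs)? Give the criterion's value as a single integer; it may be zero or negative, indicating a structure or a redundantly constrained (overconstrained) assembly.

M = 3

L=1 J1=0 J2=0
add link → L=2 J1=0 J2=0
add link → L=3 J1=0 J2=0
R@2,0 dof=1 J1 → L=3 J1=1 J2=0
P@0,1 dof=1 J1 → L=3 J1=2 J2=0
add link → L=4 J1=2 J2=0
PS@2,3 dof=2 J2 → L=4 J1=2 J2=1
PS@3,0 dof=2 J2 → L=4 J1=2 J2=2
M=3(L−1)−2J1−J2=3·3−2·2−2=3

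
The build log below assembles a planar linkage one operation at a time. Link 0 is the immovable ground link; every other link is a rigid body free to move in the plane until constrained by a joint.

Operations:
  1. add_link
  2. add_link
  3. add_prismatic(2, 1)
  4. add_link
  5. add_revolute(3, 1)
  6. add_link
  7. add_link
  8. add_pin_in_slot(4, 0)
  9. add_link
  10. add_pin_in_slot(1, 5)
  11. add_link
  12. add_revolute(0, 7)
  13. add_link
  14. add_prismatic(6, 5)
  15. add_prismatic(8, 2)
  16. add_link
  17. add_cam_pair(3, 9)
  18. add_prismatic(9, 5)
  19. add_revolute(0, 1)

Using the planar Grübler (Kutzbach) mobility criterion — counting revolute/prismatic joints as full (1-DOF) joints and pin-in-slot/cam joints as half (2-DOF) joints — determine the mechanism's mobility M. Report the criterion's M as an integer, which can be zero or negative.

M = 10

(L,J1,J2)=(1,0,0); link0 fixed
link1: (2,0,0)
link2: (3,0,0)
P 2-1 [J1]: (3,1,0)
link3: (4,1,0)
R 3-1 [J1]: (4,2,0)
link4: (5,2,0)
link5: (6,2,0)
PS 4-0 [J2]: (6,2,1)
link6: (7,2,1)
PS 1-5 [J2]: (7,2,2)
link7: (8,2,2)
R 0-7 [J1]: (8,3,2)
link8: (9,3,2)
P 6-5 [J1]: (9,4,2)
P 8-2 [J1]: (9,5,2)
link9: (10,5,2)
C 3-9 [J2]: (10,5,3)
P 9-5 [J1]: (10,6,3)
R 0-1 [J1]: (10,7,3)
Grübler: 3·9 − 2·7 − 3 = 10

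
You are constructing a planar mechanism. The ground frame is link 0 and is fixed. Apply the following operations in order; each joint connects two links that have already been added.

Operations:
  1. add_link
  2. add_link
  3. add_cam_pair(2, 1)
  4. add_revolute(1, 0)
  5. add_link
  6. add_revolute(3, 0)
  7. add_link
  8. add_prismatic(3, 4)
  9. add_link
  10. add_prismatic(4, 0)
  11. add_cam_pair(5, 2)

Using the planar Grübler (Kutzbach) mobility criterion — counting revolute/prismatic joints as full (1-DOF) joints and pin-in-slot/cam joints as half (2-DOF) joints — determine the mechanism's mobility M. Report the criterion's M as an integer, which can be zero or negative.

ground; <1,0,0>
#1 <2,0,0>
#2 <3,0,0>
C:2↔1 J2 <3,0,1>
R:1↔0 J1 <3,1,1>
#3 <4,1,1>
R:3↔0 J1 <4,2,1>
#4 <5,2,1>
P:3↔4 J1 <5,3,1>
#5 <6,3,1>
P:4↔0 J1 <6,4,1>
C:5↔2 J2 <6,4,2>
3×5 − 2×4 − 1×2 = 5

M = 5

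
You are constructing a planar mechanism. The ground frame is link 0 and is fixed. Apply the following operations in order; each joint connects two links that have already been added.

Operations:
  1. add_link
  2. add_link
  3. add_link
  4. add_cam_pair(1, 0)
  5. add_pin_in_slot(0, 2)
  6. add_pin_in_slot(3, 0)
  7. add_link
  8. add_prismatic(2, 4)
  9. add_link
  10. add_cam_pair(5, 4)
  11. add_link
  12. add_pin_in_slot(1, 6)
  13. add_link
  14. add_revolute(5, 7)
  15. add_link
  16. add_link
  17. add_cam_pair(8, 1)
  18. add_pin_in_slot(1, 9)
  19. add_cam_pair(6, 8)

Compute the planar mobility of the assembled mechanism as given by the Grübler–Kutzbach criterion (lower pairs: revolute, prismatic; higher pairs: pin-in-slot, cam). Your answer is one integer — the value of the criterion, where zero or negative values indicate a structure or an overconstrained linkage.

M = 15

link 0 = ground. State L|J1|J2 = 1|0|0
+link1  2|0|0
+link2  3|0|0
+link3  4|0|0
C(1,0) f=2→J2  4|0|1
PS(0,2) f=2→J2  4|0|2
PS(3,0) f=2→J2  4|0|3
+link4  5|0|3
P(2,4) f=1→J1  5|1|3
+link5  6|1|3
C(5,4) f=2→J2  6|1|4
+link6  7|1|4
PS(1,6) f=2→J2  7|1|5
+link7  8|1|5
R(5,7) f=1→J1  8|2|5
+link8  9|2|5
+link9  10|2|5
C(8,1) f=2→J2  10|2|6
PS(1,9) f=2→J2  10|2|7
C(6,8) f=2→J2  10|2|8
M = 3(10−1)−2·2−8 = 27−4−8 = 15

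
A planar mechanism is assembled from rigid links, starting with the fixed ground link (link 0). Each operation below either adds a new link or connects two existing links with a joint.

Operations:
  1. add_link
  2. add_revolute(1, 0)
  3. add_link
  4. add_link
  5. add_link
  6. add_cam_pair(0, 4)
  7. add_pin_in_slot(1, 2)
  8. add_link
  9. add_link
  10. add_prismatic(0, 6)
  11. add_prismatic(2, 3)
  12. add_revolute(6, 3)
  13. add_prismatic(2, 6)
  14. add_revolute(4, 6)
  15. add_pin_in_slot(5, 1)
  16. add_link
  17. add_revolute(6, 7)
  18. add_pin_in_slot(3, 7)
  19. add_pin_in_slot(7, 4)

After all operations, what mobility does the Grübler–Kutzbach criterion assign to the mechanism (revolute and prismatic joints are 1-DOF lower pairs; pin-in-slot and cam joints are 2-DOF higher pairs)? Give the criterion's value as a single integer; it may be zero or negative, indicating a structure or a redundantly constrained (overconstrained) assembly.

M = 2

L=1 J1=0 J2=0
add link → L=2 J1=0 J2=0
R@1,0 dof=1 J1 → L=2 J1=1 J2=0
add link → L=3 J1=1 J2=0
add link → L=4 J1=1 J2=0
add link → L=5 J1=1 J2=0
C@0,4 dof=2 J2 → L=5 J1=1 J2=1
PS@1,2 dof=2 J2 → L=5 J1=1 J2=2
add link → L=6 J1=1 J2=2
add link → L=7 J1=1 J2=2
P@0,6 dof=1 J1 → L=7 J1=2 J2=2
P@2,3 dof=1 J1 → L=7 J1=3 J2=2
R@6,3 dof=1 J1 → L=7 J1=4 J2=2
P@2,6 dof=1 J1 → L=7 J1=5 J2=2
R@4,6 dof=1 J1 → L=7 J1=6 J2=2
PS@5,1 dof=2 J2 → L=7 J1=6 J2=3
add link → L=8 J1=6 J2=3
R@6,7 dof=1 J1 → L=8 J1=7 J2=3
PS@3,7 dof=2 J2 → L=8 J1=7 J2=4
PS@7,4 dof=2 J2 → L=8 J1=7 J2=5
M=3(L−1)−2J1−J2=3·7−2·7−5=2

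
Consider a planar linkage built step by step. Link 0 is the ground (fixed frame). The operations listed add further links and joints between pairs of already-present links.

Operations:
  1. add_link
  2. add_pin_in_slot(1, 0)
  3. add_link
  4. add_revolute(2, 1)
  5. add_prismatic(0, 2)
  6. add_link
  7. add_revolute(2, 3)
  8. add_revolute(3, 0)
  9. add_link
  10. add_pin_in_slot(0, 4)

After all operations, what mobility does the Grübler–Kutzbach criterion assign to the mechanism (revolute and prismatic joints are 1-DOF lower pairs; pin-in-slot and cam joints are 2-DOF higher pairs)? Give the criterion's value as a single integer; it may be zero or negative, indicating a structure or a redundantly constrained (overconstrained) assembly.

[1;0;0] (link 0 is ground)
L+ [2;0;0]
PS(1,0)∈J2 [2;0;1]
L+ [3;0;1]
R(2,1)∈J1 [3;1;1]
P(0,2)∈J1 [3;2;1]
L+ [4;2;1]
R(2,3)∈J1 [4;3;1]
R(3,0)∈J1 [4;4;1]
L+ [5;4;1]
PS(0,4)∈J2 [5;4;2]
mobility = 12 − 8 − 2 = 2

M = 2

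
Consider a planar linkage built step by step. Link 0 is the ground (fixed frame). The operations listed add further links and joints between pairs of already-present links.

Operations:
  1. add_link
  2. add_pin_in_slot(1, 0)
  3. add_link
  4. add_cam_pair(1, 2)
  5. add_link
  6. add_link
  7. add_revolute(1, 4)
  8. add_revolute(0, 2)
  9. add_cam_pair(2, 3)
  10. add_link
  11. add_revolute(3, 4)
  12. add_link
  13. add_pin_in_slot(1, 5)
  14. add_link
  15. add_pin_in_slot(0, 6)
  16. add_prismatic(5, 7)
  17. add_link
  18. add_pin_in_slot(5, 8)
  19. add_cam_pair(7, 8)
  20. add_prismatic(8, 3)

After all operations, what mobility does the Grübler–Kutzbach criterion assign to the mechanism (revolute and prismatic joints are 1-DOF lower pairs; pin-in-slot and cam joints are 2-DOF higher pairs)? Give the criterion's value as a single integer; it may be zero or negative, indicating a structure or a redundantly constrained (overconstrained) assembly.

M = 7

[1;0;0] (link 0 is ground)
L+ [2;0;0]
PS(1,0)∈J2 [2;0;1]
L+ [3;0;1]
C(1,2)∈J2 [3;0;2]
L+ [4;0;2]
L+ [5;0;2]
R(1,4)∈J1 [5;1;2]
R(0,2)∈J1 [5;2;2]
C(2,3)∈J2 [5;2;3]
L+ [6;2;3]
R(3,4)∈J1 [6;3;3]
L+ [7;3;3]
PS(1,5)∈J2 [7;3;4]
L+ [8;3;4]
PS(0,6)∈J2 [8;3;5]
P(5,7)∈J1 [8;4;5]
L+ [9;4;5]
PS(5,8)∈J2 [9;4;6]
C(7,8)∈J2 [9;4;7]
P(8,3)∈J1 [9;5;7]
mobility = 24 − 10 − 7 = 7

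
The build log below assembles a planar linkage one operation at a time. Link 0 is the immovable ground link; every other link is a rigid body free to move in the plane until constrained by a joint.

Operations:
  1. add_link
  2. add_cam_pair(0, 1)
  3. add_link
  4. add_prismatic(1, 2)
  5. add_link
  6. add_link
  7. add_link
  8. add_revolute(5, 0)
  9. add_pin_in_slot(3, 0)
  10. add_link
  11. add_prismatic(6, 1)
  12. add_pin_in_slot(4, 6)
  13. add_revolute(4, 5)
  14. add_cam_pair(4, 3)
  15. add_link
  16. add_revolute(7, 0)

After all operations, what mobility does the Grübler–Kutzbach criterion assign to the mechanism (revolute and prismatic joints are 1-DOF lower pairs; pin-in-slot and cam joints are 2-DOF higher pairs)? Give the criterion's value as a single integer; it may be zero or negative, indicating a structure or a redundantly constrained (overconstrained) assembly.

M = 7

L=1 J1=0 J2=0
add link → L=2 J1=0 J2=0
C@0,1 dof=2 J2 → L=2 J1=0 J2=1
add link → L=3 J1=0 J2=1
P@1,2 dof=1 J1 → L=3 J1=1 J2=1
add link → L=4 J1=1 J2=1
add link → L=5 J1=1 J2=1
add link → L=6 J1=1 J2=1
R@5,0 dof=1 J1 → L=6 J1=2 J2=1
PS@3,0 dof=2 J2 → L=6 J1=2 J2=2
add link → L=7 J1=2 J2=2
P@6,1 dof=1 J1 → L=7 J1=3 J2=2
PS@4,6 dof=2 J2 → L=7 J1=3 J2=3
R@4,5 dof=1 J1 → L=7 J1=4 J2=3
C@4,3 dof=2 J2 → L=7 J1=4 J2=4
add link → L=8 J1=4 J2=4
R@7,0 dof=1 J1 → L=8 J1=5 J2=4
M=3(L−1)−2J1−J2=3·7−2·5−4=7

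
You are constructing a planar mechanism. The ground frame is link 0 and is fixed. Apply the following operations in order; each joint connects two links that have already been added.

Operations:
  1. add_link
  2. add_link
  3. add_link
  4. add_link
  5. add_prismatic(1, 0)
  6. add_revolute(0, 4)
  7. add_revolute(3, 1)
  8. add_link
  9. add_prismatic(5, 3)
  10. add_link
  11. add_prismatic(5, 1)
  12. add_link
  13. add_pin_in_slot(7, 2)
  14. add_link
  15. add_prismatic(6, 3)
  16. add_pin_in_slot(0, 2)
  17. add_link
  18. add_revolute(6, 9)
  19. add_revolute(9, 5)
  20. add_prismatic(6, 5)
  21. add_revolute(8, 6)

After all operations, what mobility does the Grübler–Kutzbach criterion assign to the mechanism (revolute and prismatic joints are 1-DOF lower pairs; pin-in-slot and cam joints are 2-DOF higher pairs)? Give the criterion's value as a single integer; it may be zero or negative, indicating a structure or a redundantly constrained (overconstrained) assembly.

[1;0;0] (link 0 is ground)
L+ [2;0;0]
L+ [3;0;0]
L+ [4;0;0]
L+ [5;0;0]
P(1,0)∈J1 [5;1;0]
R(0,4)∈J1 [5;2;0]
R(3,1)∈J1 [5;3;0]
L+ [6;3;0]
P(5,3)∈J1 [6;4;0]
L+ [7;4;0]
P(5,1)∈J1 [7;5;0]
L+ [8;5;0]
PS(7,2)∈J2 [8;5;1]
L+ [9;5;1]
P(6,3)∈J1 [9;6;1]
PS(0,2)∈J2 [9;6;2]
L+ [10;6;2]
R(6,9)∈J1 [10;7;2]
R(9,5)∈J1 [10;8;2]
P(6,5)∈J1 [10;9;2]
R(8,6)∈J1 [10;10;2]
mobility = 27 − 20 − 2 = 5

M = 5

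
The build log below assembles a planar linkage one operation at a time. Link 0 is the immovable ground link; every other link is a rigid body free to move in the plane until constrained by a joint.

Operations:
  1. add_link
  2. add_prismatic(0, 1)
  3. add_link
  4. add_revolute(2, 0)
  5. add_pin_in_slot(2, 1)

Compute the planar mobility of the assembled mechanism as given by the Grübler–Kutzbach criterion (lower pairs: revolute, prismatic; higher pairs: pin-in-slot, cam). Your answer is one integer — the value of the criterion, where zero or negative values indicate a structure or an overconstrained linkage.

(L,J1,J2)=(1,0,0); link0 fixed
link1: (2,0,0)
P 0-1 [J1]: (2,1,0)
link2: (3,1,0)
R 2-0 [J1]: (3,2,0)
PS 2-1 [J2]: (3,2,1)
Grübler: 3·2 − 2·2 − 1 = 1

M = 1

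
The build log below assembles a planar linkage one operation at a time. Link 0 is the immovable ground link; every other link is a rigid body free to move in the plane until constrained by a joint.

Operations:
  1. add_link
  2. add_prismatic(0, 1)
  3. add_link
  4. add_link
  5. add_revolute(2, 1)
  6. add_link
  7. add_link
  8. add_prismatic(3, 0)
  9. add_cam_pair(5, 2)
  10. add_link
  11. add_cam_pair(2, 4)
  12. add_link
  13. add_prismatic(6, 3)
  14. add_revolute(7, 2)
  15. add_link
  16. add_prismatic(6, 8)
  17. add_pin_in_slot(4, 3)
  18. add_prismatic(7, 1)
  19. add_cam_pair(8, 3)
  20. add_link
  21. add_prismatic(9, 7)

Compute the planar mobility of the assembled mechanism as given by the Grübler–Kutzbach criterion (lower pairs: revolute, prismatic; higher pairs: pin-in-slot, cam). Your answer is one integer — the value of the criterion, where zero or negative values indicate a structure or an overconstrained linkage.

M = 7

ground; <1,0,0>
#1 <2,0,0>
P:0↔1 J1 <2,1,0>
#2 <3,1,0>
#3 <4,1,0>
R:2↔1 J1 <4,2,0>
#4 <5,2,0>
#5 <6,2,0>
P:3↔0 J1 <6,3,0>
C:5↔2 J2 <6,3,1>
#6 <7,3,1>
C:2↔4 J2 <7,3,2>
#7 <8,3,2>
P:6↔3 J1 <8,4,2>
R:7↔2 J1 <8,5,2>
#8 <9,5,2>
P:6↔8 J1 <9,6,2>
PS:4↔3 J2 <9,6,3>
P:7↔1 J1 <9,7,3>
C:8↔3 J2 <9,7,4>
#9 <10,7,4>
P:9↔7 J1 <10,8,4>
3×9 − 2×8 − 1×4 = 7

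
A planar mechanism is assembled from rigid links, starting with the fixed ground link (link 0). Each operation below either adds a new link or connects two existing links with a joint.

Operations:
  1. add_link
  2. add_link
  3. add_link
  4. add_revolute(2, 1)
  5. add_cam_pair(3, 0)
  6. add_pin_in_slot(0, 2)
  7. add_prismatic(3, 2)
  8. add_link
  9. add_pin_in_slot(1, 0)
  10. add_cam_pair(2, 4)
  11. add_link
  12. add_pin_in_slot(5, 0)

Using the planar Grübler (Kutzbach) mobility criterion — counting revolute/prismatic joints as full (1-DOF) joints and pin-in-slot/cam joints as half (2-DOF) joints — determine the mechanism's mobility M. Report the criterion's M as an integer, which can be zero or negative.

(L,J1,J2)=(1,0,0); link0 fixed
link1: (2,0,0)
link2: (3,0,0)
link3: (4,0,0)
R 2-1 [J1]: (4,1,0)
C 3-0 [J2]: (4,1,1)
PS 0-2 [J2]: (4,1,2)
P 3-2 [J1]: (4,2,2)
link4: (5,2,2)
PS 1-0 [J2]: (5,2,3)
C 2-4 [J2]: (5,2,4)
link5: (6,2,4)
PS 5-0 [J2]: (6,2,5)
Grübler: 3·5 − 2·2 − 5 = 6

M = 6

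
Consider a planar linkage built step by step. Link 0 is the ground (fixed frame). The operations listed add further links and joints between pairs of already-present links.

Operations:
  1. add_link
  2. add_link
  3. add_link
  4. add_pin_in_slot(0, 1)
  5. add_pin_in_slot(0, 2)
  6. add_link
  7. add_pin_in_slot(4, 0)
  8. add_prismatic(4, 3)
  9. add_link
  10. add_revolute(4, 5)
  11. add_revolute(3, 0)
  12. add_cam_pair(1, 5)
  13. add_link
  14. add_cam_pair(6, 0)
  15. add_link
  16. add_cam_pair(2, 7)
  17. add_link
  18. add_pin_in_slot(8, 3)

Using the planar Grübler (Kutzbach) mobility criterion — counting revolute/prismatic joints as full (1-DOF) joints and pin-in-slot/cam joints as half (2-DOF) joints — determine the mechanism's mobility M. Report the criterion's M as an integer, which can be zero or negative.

link 0 = ground. State L|J1|J2 = 1|0|0
+link1  2|0|0
+link2  3|0|0
+link3  4|0|0
PS(0,1) f=2→J2  4|0|1
PS(0,2) f=2→J2  4|0|2
+link4  5|0|2
PS(4,0) f=2→J2  5|0|3
P(4,3) f=1→J1  5|1|3
+link5  6|1|3
R(4,5) f=1→J1  6|2|3
R(3,0) f=1→J1  6|3|3
C(1,5) f=2→J2  6|3|4
+link6  7|3|4
C(6,0) f=2→J2  7|3|5
+link7  8|3|5
C(2,7) f=2→J2  8|3|6
+link8  9|3|6
PS(8,3) f=2→J2  9|3|7
M = 3(9−1)−2·3−7 = 24−6−7 = 11

M = 11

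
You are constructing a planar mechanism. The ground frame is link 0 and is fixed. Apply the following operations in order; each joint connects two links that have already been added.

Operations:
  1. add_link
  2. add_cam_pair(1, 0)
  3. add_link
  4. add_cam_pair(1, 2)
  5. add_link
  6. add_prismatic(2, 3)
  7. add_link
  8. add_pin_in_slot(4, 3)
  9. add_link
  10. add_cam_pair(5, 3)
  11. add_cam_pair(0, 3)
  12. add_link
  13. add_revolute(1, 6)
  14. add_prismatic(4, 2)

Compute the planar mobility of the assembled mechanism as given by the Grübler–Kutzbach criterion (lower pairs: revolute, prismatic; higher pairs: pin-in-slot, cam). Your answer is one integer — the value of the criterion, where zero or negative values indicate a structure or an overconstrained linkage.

M = 7

link 0 = ground. State L|J1|J2 = 1|0|0
+link1  2|0|0
C(1,0) f=2→J2  2|0|1
+link2  3|0|1
C(1,2) f=2→J2  3|0|2
+link3  4|0|2
P(2,3) f=1→J1  4|1|2
+link4  5|1|2
PS(4,3) f=2→J2  5|1|3
+link5  6|1|3
C(5,3) f=2→J2  6|1|4
C(0,3) f=2→J2  6|1|5
+link6  7|1|5
R(1,6) f=1→J1  7|2|5
P(4,2) f=1→J1  7|3|5
M = 3(7−1)−2·3−5 = 18−6−5 = 7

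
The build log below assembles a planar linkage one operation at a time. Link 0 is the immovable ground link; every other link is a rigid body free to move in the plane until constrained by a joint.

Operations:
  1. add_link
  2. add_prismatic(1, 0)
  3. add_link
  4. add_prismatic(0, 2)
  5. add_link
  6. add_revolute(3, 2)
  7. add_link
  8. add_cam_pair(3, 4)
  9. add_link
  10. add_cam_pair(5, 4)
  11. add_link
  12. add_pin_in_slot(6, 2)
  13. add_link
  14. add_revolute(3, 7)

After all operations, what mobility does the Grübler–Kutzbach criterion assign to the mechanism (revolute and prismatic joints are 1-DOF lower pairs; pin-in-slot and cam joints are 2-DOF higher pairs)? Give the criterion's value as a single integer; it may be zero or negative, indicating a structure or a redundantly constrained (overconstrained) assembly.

L=1 J1=0 J2=0
add link → L=2 J1=0 J2=0
P@1,0 dof=1 J1 → L=2 J1=1 J2=0
add link → L=3 J1=1 J2=0
P@0,2 dof=1 J1 → L=3 J1=2 J2=0
add link → L=4 J1=2 J2=0
R@3,2 dof=1 J1 → L=4 J1=3 J2=0
add link → L=5 J1=3 J2=0
C@3,4 dof=2 J2 → L=5 J1=3 J2=1
add link → L=6 J1=3 J2=1
C@5,4 dof=2 J2 → L=6 J1=3 J2=2
add link → L=7 J1=3 J2=2
PS@6,2 dof=2 J2 → L=7 J1=3 J2=3
add link → L=8 J1=3 J2=3
R@3,7 dof=1 J1 → L=8 J1=4 J2=3
M=3(L−1)−2J1−J2=3·7−2·4−3=10

M = 10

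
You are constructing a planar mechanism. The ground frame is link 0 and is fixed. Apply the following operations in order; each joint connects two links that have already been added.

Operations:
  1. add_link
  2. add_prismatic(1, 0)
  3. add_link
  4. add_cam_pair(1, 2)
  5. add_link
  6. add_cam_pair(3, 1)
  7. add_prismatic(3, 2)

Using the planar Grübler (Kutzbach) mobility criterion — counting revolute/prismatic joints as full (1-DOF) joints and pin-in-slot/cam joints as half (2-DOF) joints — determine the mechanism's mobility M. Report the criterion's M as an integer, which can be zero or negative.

L=1 J1=0 J2=0
add link → L=2 J1=0 J2=0
P@1,0 dof=1 J1 → L=2 J1=1 J2=0
add link → L=3 J1=1 J2=0
C@1,2 dof=2 J2 → L=3 J1=1 J2=1
add link → L=4 J1=1 J2=1
C@3,1 dof=2 J2 → L=4 J1=1 J2=2
P@3,2 dof=1 J1 → L=4 J1=2 J2=2
M=3(L−1)−2J1−J2=3·3−2·2−2=3

M = 3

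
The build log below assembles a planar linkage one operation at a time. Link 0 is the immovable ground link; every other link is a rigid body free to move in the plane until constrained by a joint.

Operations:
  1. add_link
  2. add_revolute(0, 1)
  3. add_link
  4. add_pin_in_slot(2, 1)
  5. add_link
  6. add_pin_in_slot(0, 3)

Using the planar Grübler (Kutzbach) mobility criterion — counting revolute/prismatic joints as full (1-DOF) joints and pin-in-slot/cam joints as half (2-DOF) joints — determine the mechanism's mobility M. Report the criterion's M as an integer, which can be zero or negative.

ground; <1,0,0>
#1 <2,0,0>
R:0↔1 J1 <2,1,0>
#2 <3,1,0>
PS:2↔1 J2 <3,1,1>
#3 <4,1,1>
PS:0↔3 J2 <4,1,2>
3×3 − 2×1 − 1×2 = 5

M = 5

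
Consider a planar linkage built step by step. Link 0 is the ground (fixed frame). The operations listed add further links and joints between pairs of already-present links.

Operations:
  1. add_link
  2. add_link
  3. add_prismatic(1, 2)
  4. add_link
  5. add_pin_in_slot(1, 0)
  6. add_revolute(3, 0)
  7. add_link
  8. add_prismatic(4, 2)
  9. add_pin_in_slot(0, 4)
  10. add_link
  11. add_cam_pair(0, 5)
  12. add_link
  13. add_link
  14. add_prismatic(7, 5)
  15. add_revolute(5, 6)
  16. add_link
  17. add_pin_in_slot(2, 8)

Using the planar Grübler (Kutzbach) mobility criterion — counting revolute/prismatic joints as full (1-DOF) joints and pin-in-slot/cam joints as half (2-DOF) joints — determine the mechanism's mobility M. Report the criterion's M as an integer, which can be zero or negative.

M = 10

L=1 J1=0 J2=0
add link → L=2 J1=0 J2=0
add link → L=3 J1=0 J2=0
P@1,2 dof=1 J1 → L=3 J1=1 J2=0
add link → L=4 J1=1 J2=0
PS@1,0 dof=2 J2 → L=4 J1=1 J2=1
R@3,0 dof=1 J1 → L=4 J1=2 J2=1
add link → L=5 J1=2 J2=1
P@4,2 dof=1 J1 → L=5 J1=3 J2=1
PS@0,4 dof=2 J2 → L=5 J1=3 J2=2
add link → L=6 J1=3 J2=2
C@0,5 dof=2 J2 → L=6 J1=3 J2=3
add link → L=7 J1=3 J2=3
add link → L=8 J1=3 J2=3
P@7,5 dof=1 J1 → L=8 J1=4 J2=3
R@5,6 dof=1 J1 → L=8 J1=5 J2=3
add link → L=9 J1=5 J2=3
PS@2,8 dof=2 J2 → L=9 J1=5 J2=4
M=3(L−1)−2J1−J2=3·8−2·5−4=10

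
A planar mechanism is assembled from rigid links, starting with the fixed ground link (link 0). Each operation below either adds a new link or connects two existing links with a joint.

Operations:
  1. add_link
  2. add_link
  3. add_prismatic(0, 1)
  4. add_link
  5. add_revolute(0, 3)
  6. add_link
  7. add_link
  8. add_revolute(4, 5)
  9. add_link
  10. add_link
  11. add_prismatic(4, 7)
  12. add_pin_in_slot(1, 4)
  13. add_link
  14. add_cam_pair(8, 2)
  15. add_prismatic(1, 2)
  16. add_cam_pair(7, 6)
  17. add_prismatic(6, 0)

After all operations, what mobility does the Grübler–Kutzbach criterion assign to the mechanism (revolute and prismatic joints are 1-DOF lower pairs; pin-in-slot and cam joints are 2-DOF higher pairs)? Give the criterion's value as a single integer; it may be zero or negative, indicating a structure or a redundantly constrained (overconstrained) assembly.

[1;0;0] (link 0 is ground)
L+ [2;0;0]
L+ [3;0;0]
P(0,1)∈J1 [3;1;0]
L+ [4;1;0]
R(0,3)∈J1 [4;2;0]
L+ [5;2;0]
L+ [6;2;0]
R(4,5)∈J1 [6;3;0]
L+ [7;3;0]
L+ [8;3;0]
P(4,7)∈J1 [8;4;0]
PS(1,4)∈J2 [8;4;1]
L+ [9;4;1]
C(8,2)∈J2 [9;4;2]
P(1,2)∈J1 [9;5;2]
C(7,6)∈J2 [9;5;3]
P(6,0)∈J1 [9;6;3]
mobility = 24 − 12 − 3 = 9

M = 9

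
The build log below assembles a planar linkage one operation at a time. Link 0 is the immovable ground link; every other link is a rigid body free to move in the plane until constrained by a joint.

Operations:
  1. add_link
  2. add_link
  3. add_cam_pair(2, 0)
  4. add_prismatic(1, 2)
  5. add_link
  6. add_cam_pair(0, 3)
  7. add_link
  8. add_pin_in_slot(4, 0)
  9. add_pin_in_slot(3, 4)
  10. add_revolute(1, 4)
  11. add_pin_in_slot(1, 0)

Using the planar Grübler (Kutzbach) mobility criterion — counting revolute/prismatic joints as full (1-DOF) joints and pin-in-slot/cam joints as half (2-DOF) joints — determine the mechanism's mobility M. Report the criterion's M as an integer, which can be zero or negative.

M = 3

[1;0;0] (link 0 is ground)
L+ [2;0;0]
L+ [3;0;0]
C(2,0)∈J2 [3;0;1]
P(1,2)∈J1 [3;1;1]
L+ [4;1;1]
C(0,3)∈J2 [4;1;2]
L+ [5;1;2]
PS(4,0)∈J2 [5;1;3]
PS(3,4)∈J2 [5;1;4]
R(1,4)∈J1 [5;2;4]
PS(1,0)∈J2 [5;2;5]
mobility = 12 − 4 − 5 = 3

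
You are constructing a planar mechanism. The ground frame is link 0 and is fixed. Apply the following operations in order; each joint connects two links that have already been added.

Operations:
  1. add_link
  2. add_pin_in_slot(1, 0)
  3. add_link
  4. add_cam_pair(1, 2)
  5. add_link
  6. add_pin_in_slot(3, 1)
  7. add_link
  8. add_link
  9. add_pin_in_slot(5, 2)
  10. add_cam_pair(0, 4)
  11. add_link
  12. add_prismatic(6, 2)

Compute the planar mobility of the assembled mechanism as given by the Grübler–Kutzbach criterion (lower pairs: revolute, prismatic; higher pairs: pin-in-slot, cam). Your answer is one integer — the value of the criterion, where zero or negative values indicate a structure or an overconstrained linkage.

[1;0;0] (link 0 is ground)
L+ [2;0;0]
PS(1,0)∈J2 [2;0;1]
L+ [3;0;1]
C(1,2)∈J2 [3;0;2]
L+ [4;0;2]
PS(3,1)∈J2 [4;0;3]
L+ [5;0;3]
L+ [6;0;3]
PS(5,2)∈J2 [6;0;4]
C(0,4)∈J2 [6;0;5]
L+ [7;0;5]
P(6,2)∈J1 [7;1;5]
mobility = 18 − 2 − 5 = 11

M = 11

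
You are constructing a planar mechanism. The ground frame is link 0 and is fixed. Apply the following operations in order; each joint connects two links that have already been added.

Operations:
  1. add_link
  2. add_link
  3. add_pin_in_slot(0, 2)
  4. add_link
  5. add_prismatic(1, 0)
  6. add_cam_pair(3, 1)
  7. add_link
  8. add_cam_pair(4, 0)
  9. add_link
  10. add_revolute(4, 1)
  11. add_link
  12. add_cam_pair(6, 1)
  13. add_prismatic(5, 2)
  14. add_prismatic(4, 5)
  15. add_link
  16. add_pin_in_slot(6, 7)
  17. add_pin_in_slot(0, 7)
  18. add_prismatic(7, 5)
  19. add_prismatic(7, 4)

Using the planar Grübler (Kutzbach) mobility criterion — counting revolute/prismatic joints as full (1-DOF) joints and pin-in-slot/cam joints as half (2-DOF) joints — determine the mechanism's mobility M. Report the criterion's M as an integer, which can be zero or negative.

M = 3

(L,J1,J2)=(1,0,0); link0 fixed
link1: (2,0,0)
link2: (3,0,0)
PS 0-2 [J2]: (3,0,1)
link3: (4,0,1)
P 1-0 [J1]: (4,1,1)
C 3-1 [J2]: (4,1,2)
link4: (5,1,2)
C 4-0 [J2]: (5,1,3)
link5: (6,1,3)
R 4-1 [J1]: (6,2,3)
link6: (7,2,3)
C 6-1 [J2]: (7,2,4)
P 5-2 [J1]: (7,3,4)
P 4-5 [J1]: (7,4,4)
link7: (8,4,4)
PS 6-7 [J2]: (8,4,5)
PS 0-7 [J2]: (8,4,6)
P 7-5 [J1]: (8,5,6)
P 7-4 [J1]: (8,6,6)
Grübler: 3·7 − 2·6 − 6 = 3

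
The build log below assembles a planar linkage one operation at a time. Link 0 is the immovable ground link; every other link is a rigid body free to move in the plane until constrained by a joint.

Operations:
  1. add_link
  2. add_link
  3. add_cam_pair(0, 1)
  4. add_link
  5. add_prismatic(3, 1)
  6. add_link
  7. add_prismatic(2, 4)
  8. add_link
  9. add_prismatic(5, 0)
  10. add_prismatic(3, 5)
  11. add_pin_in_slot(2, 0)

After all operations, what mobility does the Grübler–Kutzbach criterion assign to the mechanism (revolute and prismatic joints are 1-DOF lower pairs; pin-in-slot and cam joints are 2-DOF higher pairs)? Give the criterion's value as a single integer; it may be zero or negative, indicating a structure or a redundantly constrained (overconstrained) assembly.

link 0 = ground. State L|J1|J2 = 1|0|0
+link1  2|0|0
+link2  3|0|0
C(0,1) f=2→J2  3|0|1
+link3  4|0|1
P(3,1) f=1→J1  4|1|1
+link4  5|1|1
P(2,4) f=1→J1  5|2|1
+link5  6|2|1
P(5,0) f=1→J1  6|3|1
P(3,5) f=1→J1  6|4|1
PS(2,0) f=2→J2  6|4|2
M = 3(6−1)−2·4−2 = 15−8−2 = 5

M = 5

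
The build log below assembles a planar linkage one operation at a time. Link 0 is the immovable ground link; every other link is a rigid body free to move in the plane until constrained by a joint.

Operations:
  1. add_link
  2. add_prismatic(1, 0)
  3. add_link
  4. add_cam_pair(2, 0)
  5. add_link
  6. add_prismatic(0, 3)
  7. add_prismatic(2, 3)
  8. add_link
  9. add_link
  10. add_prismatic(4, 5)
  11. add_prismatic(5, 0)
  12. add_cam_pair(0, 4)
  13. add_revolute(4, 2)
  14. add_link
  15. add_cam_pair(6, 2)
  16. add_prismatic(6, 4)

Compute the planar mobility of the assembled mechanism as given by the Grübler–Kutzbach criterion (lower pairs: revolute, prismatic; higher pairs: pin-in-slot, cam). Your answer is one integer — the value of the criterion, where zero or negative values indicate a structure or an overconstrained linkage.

L=1 J1=0 J2=0
add link → L=2 J1=0 J2=0
P@1,0 dof=1 J1 → L=2 J1=1 J2=0
add link → L=3 J1=1 J2=0
C@2,0 dof=2 J2 → L=3 J1=1 J2=1
add link → L=4 J1=1 J2=1
P@0,3 dof=1 J1 → L=4 J1=2 J2=1
P@2,3 dof=1 J1 → L=4 J1=3 J2=1
add link → L=5 J1=3 J2=1
add link → L=6 J1=3 J2=1
P@4,5 dof=1 J1 → L=6 J1=4 J2=1
P@5,0 dof=1 J1 → L=6 J1=5 J2=1
C@0,4 dof=2 J2 → L=6 J1=5 J2=2
R@4,2 dof=1 J1 → L=6 J1=6 J2=2
add link → L=7 J1=6 J2=2
C@6,2 dof=2 J2 → L=7 J1=6 J2=3
P@6,4 dof=1 J1 → L=7 J1=7 J2=3
M=3(L−1)−2J1−J2=3·6−2·7−3=1

M = 1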